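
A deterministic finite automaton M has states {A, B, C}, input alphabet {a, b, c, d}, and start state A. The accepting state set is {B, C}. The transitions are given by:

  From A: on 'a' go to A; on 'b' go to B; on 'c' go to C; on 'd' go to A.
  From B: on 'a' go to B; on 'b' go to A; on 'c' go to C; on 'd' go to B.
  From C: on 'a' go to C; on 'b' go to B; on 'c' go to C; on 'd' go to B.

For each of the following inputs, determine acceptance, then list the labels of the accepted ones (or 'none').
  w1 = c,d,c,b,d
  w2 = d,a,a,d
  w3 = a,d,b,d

w1, w3

w1: Trace: A -c-> C -d-> B -c-> C -b-> B -d-> B  → end B, accepted
w2: Trace: A -d-> A -a-> A -a-> A -d-> A  → end A, rejected
w3: Trace: A -a-> A -d-> A -b-> B -d-> B  → end B, accepted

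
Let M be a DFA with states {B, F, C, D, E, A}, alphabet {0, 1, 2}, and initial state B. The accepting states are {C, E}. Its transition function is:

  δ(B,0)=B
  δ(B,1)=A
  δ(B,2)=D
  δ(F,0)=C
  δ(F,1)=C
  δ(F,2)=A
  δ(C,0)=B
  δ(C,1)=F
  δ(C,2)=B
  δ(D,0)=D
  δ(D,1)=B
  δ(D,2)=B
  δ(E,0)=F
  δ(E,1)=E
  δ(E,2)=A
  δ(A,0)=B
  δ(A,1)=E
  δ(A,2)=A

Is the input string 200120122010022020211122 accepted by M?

B → D → D → D → B → D → D → B → D → B → B → A → B → B → D → B → B → D → D → B → A → E → E → A → A
End state A is not accepting.

No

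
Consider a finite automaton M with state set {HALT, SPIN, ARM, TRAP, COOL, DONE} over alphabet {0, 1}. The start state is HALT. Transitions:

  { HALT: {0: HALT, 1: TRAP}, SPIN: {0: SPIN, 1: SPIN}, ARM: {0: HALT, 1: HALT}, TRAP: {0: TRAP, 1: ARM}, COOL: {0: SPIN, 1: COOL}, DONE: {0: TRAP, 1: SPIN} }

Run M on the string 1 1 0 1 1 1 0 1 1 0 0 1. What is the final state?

TRAP

start at HALT
read '1': HALT → TRAP
read '1': TRAP → ARM
read '0': ARM → HALT
read '1': HALT → TRAP
read '1': TRAP → ARM
read '1': ARM → HALT
read '0': HALT → HALT
read '1': HALT → TRAP
read '1': TRAP → ARM
read '0': ARM → HALT
read '0': HALT → HALT
read '1': HALT → TRAP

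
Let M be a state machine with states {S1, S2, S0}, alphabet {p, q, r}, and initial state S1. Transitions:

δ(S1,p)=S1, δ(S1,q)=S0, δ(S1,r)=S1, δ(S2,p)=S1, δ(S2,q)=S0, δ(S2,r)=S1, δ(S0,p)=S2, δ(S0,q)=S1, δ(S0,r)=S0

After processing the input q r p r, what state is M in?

Trace: S1 -q-> S0 -r-> S0 -p-> S2 -r-> S1

S1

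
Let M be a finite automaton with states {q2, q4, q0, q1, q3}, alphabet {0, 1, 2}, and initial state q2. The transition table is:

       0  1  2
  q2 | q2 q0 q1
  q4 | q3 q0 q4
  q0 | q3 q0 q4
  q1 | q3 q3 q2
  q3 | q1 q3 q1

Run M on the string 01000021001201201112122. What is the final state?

q2 → q2 → q0 → q3 → q1 → q3 → q1 → q2 → q0 → q3 → q1 → q3 → q1 → q3 → q3 → q1 → q3 → q3 → q3 → q3 → q1 → q3 → q1 → q2

q2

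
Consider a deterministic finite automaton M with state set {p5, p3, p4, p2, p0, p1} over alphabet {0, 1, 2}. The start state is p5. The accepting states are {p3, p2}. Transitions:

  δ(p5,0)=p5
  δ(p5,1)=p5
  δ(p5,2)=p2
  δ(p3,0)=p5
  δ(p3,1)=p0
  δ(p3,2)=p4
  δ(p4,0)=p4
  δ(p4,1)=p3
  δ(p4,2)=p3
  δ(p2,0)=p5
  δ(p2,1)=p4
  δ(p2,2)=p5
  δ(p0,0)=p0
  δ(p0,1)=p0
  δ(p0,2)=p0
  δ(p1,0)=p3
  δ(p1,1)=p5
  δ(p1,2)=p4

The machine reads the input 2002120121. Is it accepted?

No

Trace: p5 -2-> p2 -0-> p5 -0-> p5 -2-> p2 -1-> p4 -2-> p3 -0-> p5 -1-> p5 -2-> p2 -1-> p4
End state p4 is not accepting.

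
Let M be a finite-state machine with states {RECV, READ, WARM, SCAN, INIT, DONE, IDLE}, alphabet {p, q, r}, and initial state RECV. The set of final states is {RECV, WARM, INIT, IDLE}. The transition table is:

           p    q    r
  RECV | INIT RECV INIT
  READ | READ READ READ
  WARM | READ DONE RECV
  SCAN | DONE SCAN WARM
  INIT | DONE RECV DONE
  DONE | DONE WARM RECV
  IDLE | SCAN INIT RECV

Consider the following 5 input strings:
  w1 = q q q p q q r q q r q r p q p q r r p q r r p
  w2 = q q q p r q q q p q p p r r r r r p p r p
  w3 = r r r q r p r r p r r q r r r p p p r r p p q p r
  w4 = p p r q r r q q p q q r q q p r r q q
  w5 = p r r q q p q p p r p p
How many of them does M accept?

w1: Trace: RECV -q-> RECV -q-> RECV -q-> RECV -p-> INIT -q-> RECV -q-> RECV -r-> INIT -q-> RECV -q-> RECV -r-> INIT -q-> RECV -r-> INIT -p-> DONE -q-> WARM -p-> READ -q-> READ -r-> READ -r-> READ -p-> READ -q-> READ -r-> READ -r-> READ -p-> READ  → end READ, rejected
w2: Trace: RECV -q-> RECV -q-> RECV -q-> RECV -p-> INIT -r-> DONE -q-> WARM -q-> DONE -q-> WARM -p-> READ -q-> READ -p-> READ -p-> READ -r-> READ -r-> READ -r-> READ -r-> READ -r-> READ -p-> READ -p-> READ -r-> READ -p-> READ  → end READ, rejected
w3: Trace: RECV -r-> INIT -r-> DONE -r-> RECV -q-> RECV -r-> INIT -p-> DONE -r-> RECV -r-> INIT -p-> DONE -r-> RECV -r-> INIT -q-> RECV -r-> INIT -r-> DONE -r-> RECV -p-> INIT -p-> DONE -p-> DONE -r-> RECV -r-> INIT -p-> DONE -p-> DONE -q-> WARM -p-> READ -r-> READ  → end READ, rejected
w4: Trace: RECV -p-> INIT -p-> DONE -r-> RECV -q-> RECV -r-> INIT -r-> DONE -q-> WARM -q-> DONE -p-> DONE -q-> WARM -q-> DONE -r-> RECV -q-> RECV -q-> RECV -p-> INIT -r-> DONE -r-> RECV -q-> RECV -q-> RECV  → end RECV, accepted
w5: Trace: RECV -p-> INIT -r-> DONE -r-> RECV -q-> RECV -q-> RECV -p-> INIT -q-> RECV -p-> INIT -p-> DONE -r-> RECV -p-> INIT -p-> DONE  → end DONE, rejected

1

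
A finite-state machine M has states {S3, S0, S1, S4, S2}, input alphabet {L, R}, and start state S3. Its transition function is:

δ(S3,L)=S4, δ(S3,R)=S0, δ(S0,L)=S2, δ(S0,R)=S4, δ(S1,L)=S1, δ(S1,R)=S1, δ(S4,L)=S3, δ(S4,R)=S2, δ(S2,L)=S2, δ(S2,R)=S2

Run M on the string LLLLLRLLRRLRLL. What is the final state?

S2

S3 → S4 → S3 → S4 → S3 → S4 → S2 → S2 → S2 → S2 → S2 → S2 → S2 → S2 → S2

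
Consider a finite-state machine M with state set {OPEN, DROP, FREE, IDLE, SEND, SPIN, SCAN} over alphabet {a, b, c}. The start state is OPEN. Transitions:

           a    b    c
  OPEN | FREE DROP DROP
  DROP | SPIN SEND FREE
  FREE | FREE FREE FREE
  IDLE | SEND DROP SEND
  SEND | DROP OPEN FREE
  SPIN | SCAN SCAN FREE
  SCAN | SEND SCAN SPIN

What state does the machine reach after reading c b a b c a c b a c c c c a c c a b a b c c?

FREE

OPEN → DROP → SEND → DROP → SEND → FREE → FREE → FREE → FREE → FREE → FREE → FREE → FREE → FREE → FREE → FREE → FREE → FREE → FREE → FREE → FREE → FREE → FREE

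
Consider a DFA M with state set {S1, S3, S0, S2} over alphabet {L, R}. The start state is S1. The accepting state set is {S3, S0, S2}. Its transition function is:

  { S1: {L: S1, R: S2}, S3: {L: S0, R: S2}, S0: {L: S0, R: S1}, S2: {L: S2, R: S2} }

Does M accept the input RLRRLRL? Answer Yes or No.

Yes

S1 → S2 → S2 → S2 → S2 → S2 → S2 → S2
End state S2 is accepting.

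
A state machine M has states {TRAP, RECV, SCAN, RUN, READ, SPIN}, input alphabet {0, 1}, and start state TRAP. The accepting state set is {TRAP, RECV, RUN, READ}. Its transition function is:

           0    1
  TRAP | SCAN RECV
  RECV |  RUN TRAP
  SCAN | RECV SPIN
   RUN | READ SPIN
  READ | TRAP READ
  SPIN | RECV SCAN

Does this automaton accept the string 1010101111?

No

TRAP → RECV → RUN → SPIN → RECV → TRAP → SCAN → SPIN → SCAN → SPIN → SCAN
End state SCAN is not accepting.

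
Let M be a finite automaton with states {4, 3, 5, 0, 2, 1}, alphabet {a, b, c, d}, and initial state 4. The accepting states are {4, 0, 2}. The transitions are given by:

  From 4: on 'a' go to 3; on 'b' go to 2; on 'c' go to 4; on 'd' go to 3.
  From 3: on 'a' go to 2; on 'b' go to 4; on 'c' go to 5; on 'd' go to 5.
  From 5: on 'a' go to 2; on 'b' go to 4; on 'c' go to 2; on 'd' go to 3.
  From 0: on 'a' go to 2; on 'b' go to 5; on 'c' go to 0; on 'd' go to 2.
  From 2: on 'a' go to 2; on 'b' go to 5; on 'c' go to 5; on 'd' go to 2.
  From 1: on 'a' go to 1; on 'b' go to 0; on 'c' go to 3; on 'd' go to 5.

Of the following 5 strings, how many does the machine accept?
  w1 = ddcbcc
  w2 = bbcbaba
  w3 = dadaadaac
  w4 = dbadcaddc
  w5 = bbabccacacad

2

w1:
  start at 4
  read 'd': 4 → 3
  read 'd': 3 → 5
  read 'c': 5 → 2
  read 'b': 2 → 5
  read 'c': 5 → 2
  read 'c': 2 → 5
  end 5, rejected
w2:
  start at 4
  read 'b': 4 → 2
  read 'b': 2 → 5
  read 'c': 5 → 2
  read 'b': 2 → 5
  read 'a': 5 → 2
  read 'b': 2 → 5
  read 'a': 5 → 2
  end 2, accepted
w3:
  start at 4
  read 'd': 4 → 3
  read 'a': 3 → 2
  read 'd': 2 → 2
  read 'a': 2 → 2
  read 'a': 2 → 2
  read 'd': 2 → 2
  read 'a': 2 → 2
  read 'a': 2 → 2
  read 'c': 2 → 5
  end 5, rejected
w4:
  start at 4
  read 'd': 4 → 3
  read 'b': 3 → 4
  read 'a': 4 → 3
  read 'd': 3 → 5
  read 'c': 5 → 2
  read 'a': 2 → 2
  read 'd': 2 → 2
  read 'd': 2 → 2
  read 'c': 2 → 5
  end 5, rejected
w5:
  start at 4
  read 'b': 4 → 2
  read 'b': 2 → 5
  read 'a': 5 → 2
  read 'b': 2 → 5
  read 'c': 5 → 2
  read 'c': 2 → 5
  read 'a': 5 → 2
  read 'c': 2 → 5
  read 'a': 5 → 2
  read 'c': 2 → 5
  read 'a': 5 → 2
  read 'd': 2 → 2
  end 2, accepted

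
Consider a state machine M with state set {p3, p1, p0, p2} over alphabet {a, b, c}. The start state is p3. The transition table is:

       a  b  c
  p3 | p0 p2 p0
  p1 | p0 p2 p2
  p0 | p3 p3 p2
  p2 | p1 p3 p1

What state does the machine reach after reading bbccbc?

start at p3
read 'b': p3 → p2
read 'b': p2 → p3
read 'c': p3 → p0
read 'c': p0 → p2
read 'b': p2 → p3
read 'c': p3 → p0

p0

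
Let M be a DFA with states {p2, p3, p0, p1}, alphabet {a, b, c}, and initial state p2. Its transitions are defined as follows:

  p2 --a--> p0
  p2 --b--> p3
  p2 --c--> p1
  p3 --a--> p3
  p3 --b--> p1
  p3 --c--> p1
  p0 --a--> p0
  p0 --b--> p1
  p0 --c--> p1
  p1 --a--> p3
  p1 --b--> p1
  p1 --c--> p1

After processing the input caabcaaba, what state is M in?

start at p2
read 'c': p2 → p1
read 'a': p1 → p3
read 'a': p3 → p3
read 'b': p3 → p1
read 'c': p1 → p1
read 'a': p1 → p3
read 'a': p3 → p3
read 'b': p3 → p1
read 'a': p1 → p3

p3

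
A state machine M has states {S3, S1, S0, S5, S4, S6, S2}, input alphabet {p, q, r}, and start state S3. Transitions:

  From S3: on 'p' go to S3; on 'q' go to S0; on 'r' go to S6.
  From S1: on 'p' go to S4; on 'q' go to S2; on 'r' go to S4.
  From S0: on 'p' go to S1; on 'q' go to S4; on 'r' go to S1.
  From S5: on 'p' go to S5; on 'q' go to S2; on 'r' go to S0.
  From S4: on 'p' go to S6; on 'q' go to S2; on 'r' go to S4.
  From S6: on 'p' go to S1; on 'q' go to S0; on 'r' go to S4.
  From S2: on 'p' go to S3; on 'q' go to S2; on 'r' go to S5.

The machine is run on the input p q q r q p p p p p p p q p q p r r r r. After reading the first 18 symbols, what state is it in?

start at S3
read 'p': S3 → S3
read 'q': S3 → S0
read 'q': S0 → S4
read 'r': S4 → S4
read 'q': S4 → S2
read 'p': S2 → S3
read 'p': S3 → S3
read 'p': S3 → S3
read 'p': S3 → S3
read 'p': S3 → S3
read 'p': S3 → S3
read 'p': S3 → S3
read 'q': S3 → S0
read 'p': S0 → S1
read 'q': S1 → S2
read 'p': S2 → S3
read 'r': S3 → S6
read 'r': S6 → S4
After 18 symbols: S4.

S4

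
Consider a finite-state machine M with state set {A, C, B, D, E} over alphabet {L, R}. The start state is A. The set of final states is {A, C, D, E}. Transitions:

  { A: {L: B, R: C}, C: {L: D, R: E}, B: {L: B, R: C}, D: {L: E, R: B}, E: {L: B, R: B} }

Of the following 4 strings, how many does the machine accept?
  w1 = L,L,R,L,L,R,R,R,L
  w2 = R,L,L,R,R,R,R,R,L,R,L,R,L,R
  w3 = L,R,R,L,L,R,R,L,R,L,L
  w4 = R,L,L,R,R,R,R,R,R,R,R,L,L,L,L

w1:
  start at A
  read 'L': A → B
  read 'L': B → B
  read 'R': B → C
  read 'L': C → D
  read 'L': D → E
  read 'R': E → B
  read 'R': B → C
  read 'R': C → E
  read 'L': E → B
  end B, rejected
w2:
  start at A
  read 'R': A → C
  read 'L': C → D
  read 'L': D → E
  read 'R': E → B
  read 'R': B → C
  read 'R': C → E
  read 'R': E → B
  read 'R': B → C
  read 'L': C → D
  read 'R': D → B
  read 'L': B → B
  read 'R': B → C
  read 'L': C → D
  read 'R': D → B
  end B, rejected
w3:
  start at A
  read 'L': A → B
  read 'R': B → C
  read 'R': C → E
  read 'L': E → B
  read 'L': B → B
  read 'R': B → C
  read 'R': C → E
  read 'L': E → B
  read 'R': B → C
  read 'L': C → D
  read 'L': D → E
  end E, accepted
w4:
  start at A
  read 'R': A → C
  read 'L': C → D
  read 'L': D → E
  read 'R': E → B
  read 'R': B → C
  read 'R': C → E
  read 'R': E → B
  read 'R': B → C
  read 'R': C → E
  read 'R': E → B
  read 'R': B → C
  read 'L': C → D
  read 'L': D → E
  read 'L': E → B
  read 'L': B → B
  end B, rejected

1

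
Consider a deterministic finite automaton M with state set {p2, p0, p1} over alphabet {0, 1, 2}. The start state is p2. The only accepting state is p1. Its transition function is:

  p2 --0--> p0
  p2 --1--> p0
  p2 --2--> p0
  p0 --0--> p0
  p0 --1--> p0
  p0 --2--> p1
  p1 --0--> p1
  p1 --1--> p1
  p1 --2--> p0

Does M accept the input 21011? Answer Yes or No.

No

start at p2
read '2': p2 → p0
read '1': p0 → p0
read '0': p0 → p0
read '1': p0 → p0
read '1': p0 → p0
End state p0 is not accepting.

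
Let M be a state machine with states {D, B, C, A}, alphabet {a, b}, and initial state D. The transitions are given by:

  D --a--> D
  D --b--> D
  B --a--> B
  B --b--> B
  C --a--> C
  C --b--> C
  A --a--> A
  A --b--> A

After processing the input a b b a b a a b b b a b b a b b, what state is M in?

D

start at D
read 'a': D → D
read 'b': D → D
read 'b': D → D
read 'a': D → D
read 'b': D → D
read 'a': D → D
read 'a': D → D
read 'b': D → D
read 'b': D → D
read 'b': D → D
read 'a': D → D
read 'b': D → D
read 'b': D → D
read 'a': D → D
read 'b': D → D
read 'b': D → D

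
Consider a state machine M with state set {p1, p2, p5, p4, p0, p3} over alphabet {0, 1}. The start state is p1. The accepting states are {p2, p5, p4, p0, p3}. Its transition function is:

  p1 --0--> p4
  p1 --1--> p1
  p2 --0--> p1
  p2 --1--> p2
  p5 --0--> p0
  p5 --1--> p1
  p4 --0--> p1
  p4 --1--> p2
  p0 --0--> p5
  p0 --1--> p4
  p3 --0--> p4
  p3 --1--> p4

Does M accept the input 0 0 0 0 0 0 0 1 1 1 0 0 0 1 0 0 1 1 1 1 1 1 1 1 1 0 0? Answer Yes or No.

No

p1 → p4 → p1 → p4 → p1 → p4 → p1 → p4 → p2 → p2 → p2 → p1 → p4 → p1 → p1 → p4 → p1 → p1 → p1 → p1 → p1 → p1 → p1 → p1 → p1 → p1 → p4 → p1
End state p1 is not accepting.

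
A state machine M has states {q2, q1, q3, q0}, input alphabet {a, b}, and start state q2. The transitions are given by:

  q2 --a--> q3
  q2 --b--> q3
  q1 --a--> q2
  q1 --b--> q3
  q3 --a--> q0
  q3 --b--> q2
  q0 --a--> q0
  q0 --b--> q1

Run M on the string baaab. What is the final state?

q1

start at q2
read 'b': q2 → q3
read 'a': q3 → q0
read 'a': q0 → q0
read 'a': q0 → q0
read 'b': q0 → q1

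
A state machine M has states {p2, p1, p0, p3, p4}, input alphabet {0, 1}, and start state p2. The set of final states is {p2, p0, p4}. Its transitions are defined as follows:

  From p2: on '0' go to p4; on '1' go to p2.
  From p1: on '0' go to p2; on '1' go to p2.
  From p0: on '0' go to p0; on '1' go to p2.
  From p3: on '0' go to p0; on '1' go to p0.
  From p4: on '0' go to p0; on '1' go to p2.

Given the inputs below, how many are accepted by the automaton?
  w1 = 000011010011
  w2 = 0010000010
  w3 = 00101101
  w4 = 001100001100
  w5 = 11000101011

w1:
  start at p2
  read '0': p2 → p4
  read '0': p4 → p0
  read '0': p0 → p0
  read '0': p0 → p0
  read '1': p0 → p2
  read '1': p2 → p2
  read '0': p2 → p4
  read '1': p4 → p2
  read '0': p2 → p4
  read '0': p4 → p0
  read '1': p0 → p2
  read '1': p2 → p2
  end p2, accepted
w2:
  start at p2
  read '0': p2 → p4
  read '0': p4 → p0
  read '1': p0 → p2
  read '0': p2 → p4
  read '0': p4 → p0
  read '0': p0 → p0
  read '0': p0 → p0
  read '0': p0 → p0
  read '1': p0 → p2
  read '0': p2 → p4
  end p4, accepted
w3:
  start at p2
  read '0': p2 → p4
  read '0': p4 → p0
  read '1': p0 → p2
  read '0': p2 → p4
  read '1': p4 → p2
  read '1': p2 → p2
  read '0': p2 → p4
  read '1': p4 → p2
  end p2, accepted
w4:
  start at p2
  read '0': p2 → p4
  read '0': p4 → p0
  read '1': p0 → p2
  read '1': p2 → p2
  read '0': p2 → p4
  read '0': p4 → p0
  read '0': p0 → p0
  read '0': p0 → p0
  read '1': p0 → p2
  read '1': p2 → p2
  read '0': p2 → p4
  read '0': p4 → p0
  end p0, accepted
w5:
  start at p2
  read '1': p2 → p2
  read '1': p2 → p2
  read '0': p2 → p4
  read '0': p4 → p0
  read '0': p0 → p0
  read '1': p0 → p2
  read '0': p2 → p4
  read '1': p4 → p2
  read '0': p2 → p4
  read '1': p4 → p2
  read '1': p2 → p2
  end p2, accepted

5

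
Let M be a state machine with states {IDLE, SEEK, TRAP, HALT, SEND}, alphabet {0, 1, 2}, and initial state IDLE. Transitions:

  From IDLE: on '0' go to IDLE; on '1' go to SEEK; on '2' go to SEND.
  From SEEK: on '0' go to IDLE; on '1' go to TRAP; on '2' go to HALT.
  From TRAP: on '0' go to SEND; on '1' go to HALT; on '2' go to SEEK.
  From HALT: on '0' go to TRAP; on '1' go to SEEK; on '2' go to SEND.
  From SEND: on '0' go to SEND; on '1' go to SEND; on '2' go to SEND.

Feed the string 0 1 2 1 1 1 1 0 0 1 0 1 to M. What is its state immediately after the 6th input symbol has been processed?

HALT

Trace: IDLE -0-> IDLE -1-> SEEK -2-> HALT -1-> SEEK -1-> TRAP -1-> HALT
After 6 symbols: HALT.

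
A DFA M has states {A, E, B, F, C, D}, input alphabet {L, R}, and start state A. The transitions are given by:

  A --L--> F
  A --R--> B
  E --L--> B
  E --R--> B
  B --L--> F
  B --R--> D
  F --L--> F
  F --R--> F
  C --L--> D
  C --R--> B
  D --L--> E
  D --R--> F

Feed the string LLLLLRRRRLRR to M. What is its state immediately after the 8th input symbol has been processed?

F

start at A
read 'L': A → F
read 'L': F → F
read 'L': F → F
read 'L': F → F
read 'L': F → F
read 'R': F → F
read 'R': F → F
read 'R': F → F
After 8 symbols: F.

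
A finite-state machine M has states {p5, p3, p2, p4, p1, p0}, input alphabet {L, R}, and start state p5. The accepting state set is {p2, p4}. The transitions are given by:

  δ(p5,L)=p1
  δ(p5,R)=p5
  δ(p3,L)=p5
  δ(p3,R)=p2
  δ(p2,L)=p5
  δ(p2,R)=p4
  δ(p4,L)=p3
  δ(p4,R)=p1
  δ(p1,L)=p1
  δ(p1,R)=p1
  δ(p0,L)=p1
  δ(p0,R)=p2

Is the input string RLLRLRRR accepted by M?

No

p5 → p5 → p1 → p1 → p1 → p1 → p1 → p1 → p1
End state p1 is not accepting.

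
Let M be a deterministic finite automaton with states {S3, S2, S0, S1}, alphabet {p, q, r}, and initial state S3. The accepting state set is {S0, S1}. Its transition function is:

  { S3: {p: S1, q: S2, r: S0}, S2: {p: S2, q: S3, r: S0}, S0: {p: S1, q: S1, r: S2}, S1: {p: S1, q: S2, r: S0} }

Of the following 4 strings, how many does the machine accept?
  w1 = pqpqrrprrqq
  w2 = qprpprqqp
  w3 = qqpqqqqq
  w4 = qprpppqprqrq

w1:
  start at S3
  read 'p': S3 → S1
  read 'q': S1 → S2
  read 'p': S2 → S2
  read 'q': S2 → S3
  read 'r': S3 → S0
  read 'r': S0 → S2
  read 'p': S2 → S2
  read 'r': S2 → S0
  read 'r': S0 → S2
  read 'q': S2 → S3
  read 'q': S3 → S2
  end S2, rejected
w2:
  start at S3
  read 'q': S3 → S2
  read 'p': S2 → S2
  read 'r': S2 → S0
  read 'p': S0 → S1
  read 'p': S1 → S1
  read 'r': S1 → S0
  read 'q': S0 → S1
  read 'q': S1 → S2
  read 'p': S2 → S2
  end S2, rejected
w3:
  start at S3
  read 'q': S3 → S2
  read 'q': S2 → S3
  read 'p': S3 → S1
  read 'q': S1 → S2
  read 'q': S2 → S3
  read 'q': S3 → S2
  read 'q': S2 → S3
  read 'q': S3 → S2
  end S2, rejected
w4:
  start at S3
  read 'q': S3 → S2
  read 'p': S2 → S2
  read 'r': S2 → S0
  read 'p': S0 → S1
  read 'p': S1 → S1
  read 'p': S1 → S1
  read 'q': S1 → S2
  read 'p': S2 → S2
  read 'r': S2 → S0
  read 'q': S0 → S1
  read 'r': S1 → S0
  read 'q': S0 → S1
  end S1, accepted

1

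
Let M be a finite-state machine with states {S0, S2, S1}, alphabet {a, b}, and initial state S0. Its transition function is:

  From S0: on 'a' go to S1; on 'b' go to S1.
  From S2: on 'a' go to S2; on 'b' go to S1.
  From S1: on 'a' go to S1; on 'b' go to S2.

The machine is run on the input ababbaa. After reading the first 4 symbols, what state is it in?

S1

S0 → S1 → S2 → S2 → S1
After 4 symbols: S1.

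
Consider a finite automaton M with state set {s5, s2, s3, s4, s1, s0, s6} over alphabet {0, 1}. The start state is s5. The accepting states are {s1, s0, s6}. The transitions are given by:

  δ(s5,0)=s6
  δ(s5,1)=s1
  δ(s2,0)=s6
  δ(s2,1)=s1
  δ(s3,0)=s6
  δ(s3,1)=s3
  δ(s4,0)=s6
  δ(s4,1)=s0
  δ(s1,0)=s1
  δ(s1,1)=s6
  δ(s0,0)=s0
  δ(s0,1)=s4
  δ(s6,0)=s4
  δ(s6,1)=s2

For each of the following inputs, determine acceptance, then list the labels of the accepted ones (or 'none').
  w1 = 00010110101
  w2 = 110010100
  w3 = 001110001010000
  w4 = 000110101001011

w1: s5 → s6 → s4 → s6 → s2 → s6 → s2 → s1 → s1 → s6 → s4 → s0  → end s0, accepted
w2: s5 → s1 → s6 → s4 → s6 → s2 → s6 → s2 → s6 → s4  → end s4, rejected
w3: s5 → s6 → s4 → s0 → s4 → s0 → s0 → s0 → s0 → s4 → s6 → s2 → s6 → s4 → s6 → s4  → end s4, rejected
w4: s5 → s6 → s4 → s6 → s2 → s1 → s1 → s6 → s4 → s0 → s0 → s0 → s4 → s6 → s2 → s1  → end s1, accepted

w1, w4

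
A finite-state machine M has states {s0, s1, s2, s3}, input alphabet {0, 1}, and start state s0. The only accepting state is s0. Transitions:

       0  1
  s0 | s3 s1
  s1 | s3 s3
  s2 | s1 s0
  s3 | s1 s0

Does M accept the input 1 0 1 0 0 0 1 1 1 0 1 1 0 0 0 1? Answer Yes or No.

Yes

start at s0
read '1': s0 → s1
read '0': s1 → s3
read '1': s3 → s0
read '0': s0 → s3
read '0': s3 → s1
read '0': s1 → s3
read '1': s3 → s0
read '1': s0 → s1
read '1': s1 → s3
read '0': s3 → s1
read '1': s1 → s3
read '1': s3 → s0
read '0': s0 → s3
read '0': s3 → s1
read '0': s1 → s3
read '1': s3 → s0
End state s0 is accepting.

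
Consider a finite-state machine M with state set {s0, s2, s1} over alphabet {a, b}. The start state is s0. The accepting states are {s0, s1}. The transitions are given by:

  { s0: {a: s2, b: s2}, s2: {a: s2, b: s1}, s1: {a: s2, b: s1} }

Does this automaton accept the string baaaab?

Trace: s0 -b-> s2 -a-> s2 -a-> s2 -a-> s2 -a-> s2 -b-> s1
End state s1 is accepting.

Yes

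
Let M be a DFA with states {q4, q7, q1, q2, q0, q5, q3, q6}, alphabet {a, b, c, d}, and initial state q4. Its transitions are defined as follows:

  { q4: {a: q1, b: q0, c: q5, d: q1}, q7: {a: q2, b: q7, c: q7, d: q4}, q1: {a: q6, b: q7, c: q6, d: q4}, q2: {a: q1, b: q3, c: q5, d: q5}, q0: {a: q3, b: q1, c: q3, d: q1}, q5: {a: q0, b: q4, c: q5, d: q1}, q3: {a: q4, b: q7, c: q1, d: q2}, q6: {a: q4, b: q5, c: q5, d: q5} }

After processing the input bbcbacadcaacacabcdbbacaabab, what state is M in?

q7

start at q4
read 'b': q4 → q0
read 'b': q0 → q1
read 'c': q1 → q6
read 'b': q6 → q5
read 'a': q5 → q0
read 'c': q0 → q3
read 'a': q3 → q4
read 'd': q4 → q1
read 'c': q1 → q6
read 'a': q6 → q4
read 'a': q4 → q1
read 'c': q1 → q6
read 'a': q6 → q4
read 'c': q4 → q5
read 'a': q5 → q0
read 'b': q0 → q1
read 'c': q1 → q6
read 'd': q6 → q5
read 'b': q5 → q4
read 'b': q4 → q0
read 'a': q0 → q3
read 'c': q3 → q1
read 'a': q1 → q6
read 'a': q6 → q4
read 'b': q4 → q0
read 'a': q0 → q3
read 'b': q3 → q7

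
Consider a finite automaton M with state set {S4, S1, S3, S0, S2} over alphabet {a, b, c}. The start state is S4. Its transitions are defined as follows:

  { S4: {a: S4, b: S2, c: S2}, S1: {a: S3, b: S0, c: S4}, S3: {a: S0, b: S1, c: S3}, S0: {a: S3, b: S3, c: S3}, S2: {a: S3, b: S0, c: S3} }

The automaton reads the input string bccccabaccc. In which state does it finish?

S3

S4 → S2 → S3 → S3 → S3 → S3 → S0 → S3 → S0 → S3 → S3 → S3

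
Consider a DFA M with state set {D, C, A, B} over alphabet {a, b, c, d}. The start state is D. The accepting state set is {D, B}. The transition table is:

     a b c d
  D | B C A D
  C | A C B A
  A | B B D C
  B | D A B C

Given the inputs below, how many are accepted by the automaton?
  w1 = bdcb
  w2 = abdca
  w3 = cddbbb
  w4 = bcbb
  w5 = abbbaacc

4

w1: D → C → A → D → C  → end C, rejected
w2: D → B → A → C → B → D  → end D, accepted
w3: D → A → C → A → B → A → B  → end B, accepted
w4: D → C → B → A → B  → end B, accepted
w5: D → B → A → B → A → B → D → A → D  → end D, accepted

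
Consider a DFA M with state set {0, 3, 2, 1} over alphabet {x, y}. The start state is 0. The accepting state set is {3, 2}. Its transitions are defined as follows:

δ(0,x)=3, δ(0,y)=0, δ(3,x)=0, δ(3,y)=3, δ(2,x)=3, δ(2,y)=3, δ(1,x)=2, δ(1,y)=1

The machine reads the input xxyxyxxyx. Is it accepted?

start at 0
read 'x': 0 → 3
read 'x': 3 → 0
read 'y': 0 → 0
read 'x': 0 → 3
read 'y': 3 → 3
read 'x': 3 → 0
read 'x': 0 → 3
read 'y': 3 → 3
read 'x': 3 → 0
End state 0 is not accepting.

No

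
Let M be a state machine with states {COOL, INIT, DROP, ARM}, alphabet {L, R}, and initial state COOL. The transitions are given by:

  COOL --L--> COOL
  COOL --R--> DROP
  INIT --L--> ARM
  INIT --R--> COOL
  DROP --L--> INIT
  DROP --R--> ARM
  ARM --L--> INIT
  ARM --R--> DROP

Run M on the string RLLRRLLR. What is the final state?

Trace: COOL -R-> DROP -L-> INIT -L-> ARM -R-> DROP -R-> ARM -L-> INIT -L-> ARM -R-> DROP

DROP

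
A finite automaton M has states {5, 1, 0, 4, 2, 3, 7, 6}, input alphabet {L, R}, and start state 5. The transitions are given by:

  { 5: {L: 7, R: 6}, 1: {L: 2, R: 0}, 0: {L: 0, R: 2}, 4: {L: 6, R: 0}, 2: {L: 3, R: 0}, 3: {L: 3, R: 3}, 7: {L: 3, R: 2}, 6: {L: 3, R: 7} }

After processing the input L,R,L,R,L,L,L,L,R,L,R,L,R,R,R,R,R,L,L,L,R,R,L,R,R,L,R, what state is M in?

start at 5
read 'L': 5 → 7
read 'R': 7 → 2
read 'L': 2 → 3
read 'R': 3 → 3
read 'L': 3 → 3
read 'L': 3 → 3
read 'L': 3 → 3
read 'L': 3 → 3
read 'R': 3 → 3
read 'L': 3 → 3
read 'R': 3 → 3
read 'L': 3 → 3
read 'R': 3 → 3
read 'R': 3 → 3
read 'R': 3 → 3
read 'R': 3 → 3
read 'R': 3 → 3
read 'L': 3 → 3
read 'L': 3 → 3
read 'L': 3 → 3
read 'R': 3 → 3
read 'R': 3 → 3
read 'L': 3 → 3
read 'R': 3 → 3
read 'R': 3 → 3
read 'L': 3 → 3
read 'R': 3 → 3

3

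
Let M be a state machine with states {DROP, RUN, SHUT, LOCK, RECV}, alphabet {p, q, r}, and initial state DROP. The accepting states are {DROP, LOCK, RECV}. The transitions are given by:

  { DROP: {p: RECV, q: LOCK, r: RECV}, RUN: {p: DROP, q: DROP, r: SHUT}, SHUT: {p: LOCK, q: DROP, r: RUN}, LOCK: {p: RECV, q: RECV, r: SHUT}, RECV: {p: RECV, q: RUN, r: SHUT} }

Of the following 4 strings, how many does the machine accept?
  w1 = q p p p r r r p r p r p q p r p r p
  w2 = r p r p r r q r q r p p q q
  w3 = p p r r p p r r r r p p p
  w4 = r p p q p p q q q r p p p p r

w1: DROP → LOCK → RECV → RECV → RECV → SHUT → RUN → SHUT → LOCK → SHUT → LOCK → SHUT → LOCK → RECV → RECV → SHUT → LOCK → SHUT → LOCK  → end LOCK, accepted
w2: DROP → RECV → RECV → SHUT → LOCK → SHUT → RUN → DROP → RECV → RUN → SHUT → LOCK → RECV → RUN → DROP  → end DROP, accepted
w3: DROP → RECV → RECV → SHUT → RUN → DROP → RECV → SHUT → RUN → SHUT → RUN → DROP → RECV → RECV  → end RECV, accepted
w4: DROP → RECV → RECV → RECV → RUN → DROP → RECV → RUN → DROP → LOCK → SHUT → LOCK → RECV → RECV → RECV → SHUT  → end SHUT, rejected

3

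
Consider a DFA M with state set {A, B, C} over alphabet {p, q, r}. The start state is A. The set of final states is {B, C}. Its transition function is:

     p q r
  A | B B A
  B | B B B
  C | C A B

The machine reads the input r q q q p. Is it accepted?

start at A
read 'r': A → A
read 'q': A → B
read 'q': B → B
read 'q': B → B
read 'p': B → B
End state B is accepting.

Yes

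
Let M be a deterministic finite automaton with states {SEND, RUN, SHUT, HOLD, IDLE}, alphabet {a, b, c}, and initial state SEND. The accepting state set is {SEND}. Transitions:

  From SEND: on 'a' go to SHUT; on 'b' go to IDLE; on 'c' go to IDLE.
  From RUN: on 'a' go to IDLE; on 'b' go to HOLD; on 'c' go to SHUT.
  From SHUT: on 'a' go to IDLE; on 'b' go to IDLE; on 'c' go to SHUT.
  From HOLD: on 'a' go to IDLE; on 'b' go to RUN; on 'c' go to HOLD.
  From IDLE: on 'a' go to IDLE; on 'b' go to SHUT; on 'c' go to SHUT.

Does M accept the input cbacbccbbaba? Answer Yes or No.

No

start at SEND
read 'c': SEND → IDLE
read 'b': IDLE → SHUT
read 'a': SHUT → IDLE
read 'c': IDLE → SHUT
read 'b': SHUT → IDLE
read 'c': IDLE → SHUT
read 'c': SHUT → SHUT
read 'b': SHUT → IDLE
read 'b': IDLE → SHUT
read 'a': SHUT → IDLE
read 'b': IDLE → SHUT
read 'a': SHUT → IDLE
End state IDLE is not accepting.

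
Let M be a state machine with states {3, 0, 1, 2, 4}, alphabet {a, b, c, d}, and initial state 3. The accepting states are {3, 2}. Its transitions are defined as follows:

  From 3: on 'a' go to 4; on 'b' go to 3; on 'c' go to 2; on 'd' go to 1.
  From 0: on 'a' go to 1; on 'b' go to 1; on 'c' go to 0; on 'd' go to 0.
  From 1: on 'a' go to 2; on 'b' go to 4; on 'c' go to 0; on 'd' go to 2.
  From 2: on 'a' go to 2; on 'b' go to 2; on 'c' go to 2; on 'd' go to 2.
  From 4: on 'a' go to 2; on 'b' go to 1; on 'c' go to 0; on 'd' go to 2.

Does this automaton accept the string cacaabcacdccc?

start at 3
read 'c': 3 → 2
read 'a': 2 → 2
read 'c': 2 → 2
read 'a': 2 → 2
read 'a': 2 → 2
read 'b': 2 → 2
read 'c': 2 → 2
read 'a': 2 → 2
read 'c': 2 → 2
read 'd': 2 → 2
read 'c': 2 → 2
read 'c': 2 → 2
read 'c': 2 → 2
End state 2 is accepting.

Yes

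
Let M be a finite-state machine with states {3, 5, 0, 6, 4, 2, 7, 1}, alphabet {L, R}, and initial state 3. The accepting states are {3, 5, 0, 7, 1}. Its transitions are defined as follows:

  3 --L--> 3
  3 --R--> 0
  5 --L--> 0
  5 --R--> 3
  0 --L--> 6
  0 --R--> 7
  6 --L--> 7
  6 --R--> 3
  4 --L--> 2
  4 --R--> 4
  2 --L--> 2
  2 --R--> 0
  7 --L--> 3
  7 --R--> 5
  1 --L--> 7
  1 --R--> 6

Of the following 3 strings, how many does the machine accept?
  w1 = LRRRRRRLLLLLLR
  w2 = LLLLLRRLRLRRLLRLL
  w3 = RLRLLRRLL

w1: 3 → 3 → 0 → 7 → 5 → 3 → 0 → 7 → 3 → 3 → 3 → 3 → 3 → 3 → 0  → end 0, accepted
w2: 3 → 3 → 3 → 3 → 3 → 3 → 0 → 7 → 3 → 0 → 6 → 3 → 0 → 6 → 7 → 5 → 0 → 6  → end 6, rejected
w3: 3 → 0 → 6 → 3 → 3 → 3 → 0 → 7 → 3 → 3  → end 3, accepted

2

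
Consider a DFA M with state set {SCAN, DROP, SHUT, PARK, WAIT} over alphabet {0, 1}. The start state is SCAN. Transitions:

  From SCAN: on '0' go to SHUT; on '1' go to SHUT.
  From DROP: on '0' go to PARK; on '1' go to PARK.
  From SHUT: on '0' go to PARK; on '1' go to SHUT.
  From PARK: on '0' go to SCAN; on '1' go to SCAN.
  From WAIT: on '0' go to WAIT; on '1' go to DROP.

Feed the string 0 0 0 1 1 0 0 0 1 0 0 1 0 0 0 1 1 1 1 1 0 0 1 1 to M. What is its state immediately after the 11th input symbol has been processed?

Trace: SCAN -0-> SHUT -0-> PARK -0-> SCAN -1-> SHUT -1-> SHUT -0-> PARK -0-> SCAN -0-> SHUT -1-> SHUT -0-> PARK -0-> SCAN
After 11 symbols: SCAN.

SCAN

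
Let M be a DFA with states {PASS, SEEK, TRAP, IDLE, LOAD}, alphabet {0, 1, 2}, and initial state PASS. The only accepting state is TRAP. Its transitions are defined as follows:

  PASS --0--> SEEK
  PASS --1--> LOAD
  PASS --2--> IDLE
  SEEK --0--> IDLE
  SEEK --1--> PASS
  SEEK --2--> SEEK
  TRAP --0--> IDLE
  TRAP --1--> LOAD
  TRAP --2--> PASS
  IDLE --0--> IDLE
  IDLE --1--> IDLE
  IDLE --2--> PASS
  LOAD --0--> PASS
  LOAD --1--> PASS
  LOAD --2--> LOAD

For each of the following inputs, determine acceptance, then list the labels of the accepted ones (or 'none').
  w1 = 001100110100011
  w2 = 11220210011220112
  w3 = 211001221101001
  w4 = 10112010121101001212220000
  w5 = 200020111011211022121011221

none

w1: Trace: PASS -0-> SEEK -0-> IDLE -1-> IDLE -1-> IDLE -0-> IDLE -0-> IDLE -1-> IDLE -1-> IDLE -0-> IDLE -1-> IDLE -0-> IDLE -0-> IDLE -0-> IDLE -1-> IDLE -1-> IDLE  → end IDLE, rejected
w2: Trace: PASS -1-> LOAD -1-> PASS -2-> IDLE -2-> PASS -0-> SEEK -2-> SEEK -1-> PASS -0-> SEEK -0-> IDLE -1-> IDLE -1-> IDLE -2-> PASS -2-> IDLE -0-> IDLE -1-> IDLE -1-> IDLE -2-> PASS  → end PASS, rejected
w3: Trace: PASS -2-> IDLE -1-> IDLE -1-> IDLE -0-> IDLE -0-> IDLE -1-> IDLE -2-> PASS -2-> IDLE -1-> IDLE -1-> IDLE -0-> IDLE -1-> IDLE -0-> IDLE -0-> IDLE -1-> IDLE  → end IDLE, rejected
w4: Trace: PASS -1-> LOAD -0-> PASS -1-> LOAD -1-> PASS -2-> IDLE -0-> IDLE -1-> IDLE -0-> IDLE -1-> IDLE -2-> PASS -1-> LOAD -1-> PASS -0-> SEEK -1-> PASS -0-> SEEK -0-> IDLE -1-> IDLE -2-> PASS -1-> LOAD -2-> LOAD -2-> LOAD -2-> LOAD -0-> PASS -0-> SEEK -0-> IDLE -0-> IDLE  → end IDLE, rejected
w5: Trace: PASS -2-> IDLE -0-> IDLE -0-> IDLE -0-> IDLE -2-> PASS -0-> SEEK -1-> PASS -1-> LOAD -1-> PASS -0-> SEEK -1-> PASS -1-> LOAD -2-> LOAD -1-> PASS -1-> LOAD -0-> PASS -2-> IDLE -2-> PASS -1-> LOAD -2-> LOAD -1-> PASS -0-> SEEK -1-> PASS -1-> LOAD -2-> LOAD -2-> LOAD -1-> PASS  → end PASS, rejected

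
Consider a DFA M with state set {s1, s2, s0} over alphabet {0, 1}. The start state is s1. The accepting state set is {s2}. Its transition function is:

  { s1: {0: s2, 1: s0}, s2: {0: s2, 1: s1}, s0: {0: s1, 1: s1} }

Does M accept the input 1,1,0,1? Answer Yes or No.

No

s1 → s0 → s1 → s2 → s1
End state s1 is not accepting.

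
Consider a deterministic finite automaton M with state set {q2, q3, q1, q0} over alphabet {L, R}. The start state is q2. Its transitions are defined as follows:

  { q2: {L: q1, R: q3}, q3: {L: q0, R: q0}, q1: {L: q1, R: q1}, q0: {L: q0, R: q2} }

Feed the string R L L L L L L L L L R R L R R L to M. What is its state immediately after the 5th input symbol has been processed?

q0

start at q2
read 'R': q2 → q3
read 'L': q3 → q0
read 'L': q0 → q0
read 'L': q0 → q0
read 'L': q0 → q0
After 5 symbols: q0.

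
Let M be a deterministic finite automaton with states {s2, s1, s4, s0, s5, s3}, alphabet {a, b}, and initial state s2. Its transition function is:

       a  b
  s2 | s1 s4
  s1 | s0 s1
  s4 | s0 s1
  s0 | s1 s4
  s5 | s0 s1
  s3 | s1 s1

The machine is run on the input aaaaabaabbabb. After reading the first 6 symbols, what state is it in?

Trace: s2 -a-> s1 -a-> s0 -a-> s1 -a-> s0 -a-> s1 -b-> s1
After 6 symbols: s1.

s1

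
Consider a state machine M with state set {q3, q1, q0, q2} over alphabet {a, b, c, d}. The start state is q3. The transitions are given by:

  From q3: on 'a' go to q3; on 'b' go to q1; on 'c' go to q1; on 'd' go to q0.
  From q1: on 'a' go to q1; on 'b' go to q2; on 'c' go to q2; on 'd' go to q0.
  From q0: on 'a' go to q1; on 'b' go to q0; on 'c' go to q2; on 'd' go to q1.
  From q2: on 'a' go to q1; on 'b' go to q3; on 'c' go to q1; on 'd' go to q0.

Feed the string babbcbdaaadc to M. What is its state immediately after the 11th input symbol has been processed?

q0

q3 → q1 → q1 → q2 → q3 → q1 → q2 → q0 → q1 → q1 → q1 → q0
After 11 symbols: q0.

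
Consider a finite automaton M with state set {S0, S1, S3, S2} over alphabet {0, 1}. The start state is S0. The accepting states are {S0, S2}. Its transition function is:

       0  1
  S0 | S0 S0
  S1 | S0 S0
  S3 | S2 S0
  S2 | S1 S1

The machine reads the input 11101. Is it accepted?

Yes

S0 → S0 → S0 → S0 → S0 → S0
End state S0 is accepting.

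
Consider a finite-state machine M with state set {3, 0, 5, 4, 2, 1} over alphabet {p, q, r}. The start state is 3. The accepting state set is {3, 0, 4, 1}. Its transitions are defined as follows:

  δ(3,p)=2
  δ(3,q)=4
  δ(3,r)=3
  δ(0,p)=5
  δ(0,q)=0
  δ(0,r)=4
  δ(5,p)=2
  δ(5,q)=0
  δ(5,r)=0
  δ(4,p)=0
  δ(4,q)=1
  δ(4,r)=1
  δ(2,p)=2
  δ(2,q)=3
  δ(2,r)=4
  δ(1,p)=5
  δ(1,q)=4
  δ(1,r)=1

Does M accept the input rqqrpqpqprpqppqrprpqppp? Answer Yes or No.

No

start at 3
read 'r': 3 → 3
read 'q': 3 → 4
read 'q': 4 → 1
read 'r': 1 → 1
read 'p': 1 → 5
read 'q': 5 → 0
read 'p': 0 → 5
read 'q': 5 → 0
read 'p': 0 → 5
read 'r': 5 → 0
read 'p': 0 → 5
read 'q': 5 → 0
read 'p': 0 → 5
read 'p': 5 → 2
read 'q': 2 → 3
read 'r': 3 → 3
read 'p': 3 → 2
read 'r': 2 → 4
read 'p': 4 → 0
read 'q': 0 → 0
read 'p': 0 → 5
read 'p': 5 → 2
read 'p': 2 → 2
End state 2 is not accepting.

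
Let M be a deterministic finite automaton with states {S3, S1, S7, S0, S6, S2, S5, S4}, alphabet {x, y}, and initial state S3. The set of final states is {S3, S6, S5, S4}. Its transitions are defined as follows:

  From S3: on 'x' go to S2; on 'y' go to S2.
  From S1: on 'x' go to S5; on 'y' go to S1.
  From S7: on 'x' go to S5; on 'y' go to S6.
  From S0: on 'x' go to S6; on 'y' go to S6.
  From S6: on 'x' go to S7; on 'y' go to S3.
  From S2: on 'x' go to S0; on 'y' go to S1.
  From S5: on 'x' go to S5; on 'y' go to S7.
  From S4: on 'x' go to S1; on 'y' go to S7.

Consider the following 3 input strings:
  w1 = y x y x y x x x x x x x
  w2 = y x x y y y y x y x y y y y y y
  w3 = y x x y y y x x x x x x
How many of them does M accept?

w1: S3 → S2 → S0 → S6 → S7 → S6 → S7 → S5 → S5 → S5 → S5 → S5 → S5  → end S5, accepted
w2: S3 → S2 → S0 → S6 → S3 → S2 → S1 → S1 → S5 → S7 → S5 → S7 → S6 → S3 → S2 → S1 → S1  → end S1, rejected
w3: S3 → S2 → S0 → S6 → S3 → S2 → S1 → S5 → S5 → S5 → S5 → S5 → S5  → end S5, accepted

2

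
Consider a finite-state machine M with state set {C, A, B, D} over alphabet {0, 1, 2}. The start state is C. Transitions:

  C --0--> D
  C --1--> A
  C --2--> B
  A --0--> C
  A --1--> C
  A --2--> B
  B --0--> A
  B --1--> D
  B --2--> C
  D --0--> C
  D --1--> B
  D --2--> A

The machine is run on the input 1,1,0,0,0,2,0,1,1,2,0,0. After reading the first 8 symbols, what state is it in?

Trace: C -1-> A -1-> C -0-> D -0-> C -0-> D -2-> A -0-> C -1-> A
After 8 symbols: A.

A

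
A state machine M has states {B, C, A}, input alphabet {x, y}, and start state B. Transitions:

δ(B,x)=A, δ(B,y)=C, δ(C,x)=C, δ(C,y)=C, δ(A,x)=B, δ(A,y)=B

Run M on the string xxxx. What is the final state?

Trace: B -x-> A -x-> B -x-> A -x-> B

B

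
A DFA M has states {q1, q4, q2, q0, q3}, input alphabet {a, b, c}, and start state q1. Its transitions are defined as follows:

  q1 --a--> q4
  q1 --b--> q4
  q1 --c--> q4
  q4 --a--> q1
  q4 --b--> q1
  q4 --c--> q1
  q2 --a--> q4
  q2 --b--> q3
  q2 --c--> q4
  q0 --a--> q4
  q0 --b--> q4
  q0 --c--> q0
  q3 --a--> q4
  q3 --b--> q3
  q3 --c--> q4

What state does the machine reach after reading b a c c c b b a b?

q1 → q4 → q1 → q4 → q1 → q4 → q1 → q4 → q1 → q4

q4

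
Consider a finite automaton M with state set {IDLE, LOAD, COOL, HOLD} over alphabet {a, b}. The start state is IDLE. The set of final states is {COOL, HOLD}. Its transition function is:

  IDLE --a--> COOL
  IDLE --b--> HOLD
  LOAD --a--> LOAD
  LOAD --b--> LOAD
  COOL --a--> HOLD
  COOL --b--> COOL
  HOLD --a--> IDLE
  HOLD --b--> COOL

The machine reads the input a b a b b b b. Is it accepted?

Yes

IDLE → COOL → COOL → HOLD → COOL → COOL → COOL → COOL
End state COOL is accepting.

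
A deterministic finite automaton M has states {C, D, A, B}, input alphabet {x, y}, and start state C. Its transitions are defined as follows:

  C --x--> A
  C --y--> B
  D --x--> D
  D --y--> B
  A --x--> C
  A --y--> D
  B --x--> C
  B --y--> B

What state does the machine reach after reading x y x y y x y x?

C

Trace: C -x-> A -y-> D -x-> D -y-> B -y-> B -x-> C -y-> B -x-> C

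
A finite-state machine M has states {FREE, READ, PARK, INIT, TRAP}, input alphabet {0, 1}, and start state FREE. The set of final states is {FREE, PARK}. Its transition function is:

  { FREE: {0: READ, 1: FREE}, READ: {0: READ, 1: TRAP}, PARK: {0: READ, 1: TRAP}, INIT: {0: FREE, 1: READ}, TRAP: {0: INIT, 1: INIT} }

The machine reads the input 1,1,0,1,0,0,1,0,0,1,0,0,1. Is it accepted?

Yes

Trace: FREE -1-> FREE -1-> FREE -0-> READ -1-> TRAP -0-> INIT -0-> FREE -1-> FREE -0-> READ -0-> READ -1-> TRAP -0-> INIT -0-> FREE -1-> FREE
End state FREE is accepting.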